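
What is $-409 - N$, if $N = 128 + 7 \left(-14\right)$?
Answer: $-439$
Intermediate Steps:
$N = 30$ ($N = 128 - 98 = 30$)
$-409 - N = -409 - 30 = -439$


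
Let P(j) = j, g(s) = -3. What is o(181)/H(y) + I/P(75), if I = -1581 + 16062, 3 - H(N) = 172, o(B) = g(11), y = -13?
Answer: 815838/4225 ≈ 193.10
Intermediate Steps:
o(B) = -3
H(N) = -169 (H(N) = 3 - 1*172 = 3 - 172 = -169)
I = 14481
o(181)/H(y) + I/P(75) = -3/(-169) + 14481/75 = -3*(-1/169) + 14481*(1/75) = 3/169 + 4827/25 = 815838/4225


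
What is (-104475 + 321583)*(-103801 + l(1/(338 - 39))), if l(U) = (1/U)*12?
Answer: -21757044004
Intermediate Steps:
l(U) = 12/U
(-104475 + 321583)*(-103801 + l(1/(338 - 39))) = (-104475 + 321583)*(-103801 + 12/(1/(338 - 39))) = 217108*(-103801 + 12/(1/299)) = 217108*(-103801 + 12*299) = 217108*(-103801 + 3588) = 217108*(-100213) = -21757044004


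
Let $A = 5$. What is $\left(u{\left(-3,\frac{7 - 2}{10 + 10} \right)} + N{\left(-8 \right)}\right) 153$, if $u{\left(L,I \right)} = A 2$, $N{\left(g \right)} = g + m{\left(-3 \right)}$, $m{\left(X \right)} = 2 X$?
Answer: $-612$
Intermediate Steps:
$N{\left(g \right)} = -6 + g$ ($N{\left(g \right)} = g + 2 \left(-3\right) = g - 6 = -6 + g$)
$u{\left(L,I \right)} = 10$ ($u{\left(L,I \right)} = 5 \cdot 2 = 10$)
$\left(u{\left(-3,\frac{7 - 2}{10 + 10} \right)} + N{\left(-8 \right)}\right) 153 = \left(10 - 14\right) 153 = \left(-4\right) 153 = -612$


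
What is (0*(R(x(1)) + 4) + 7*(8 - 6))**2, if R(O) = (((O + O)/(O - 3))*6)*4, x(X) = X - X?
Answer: 196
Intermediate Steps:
x(X) = 0
R(O) = 48*O/(-3 + O) (R(O) = (((2*O)/(-3 + O))*6)*4 = ((2*O/(-3 + O))*6)*4 = (12*O/(-3 + O))*4 = 48*O/(-3 + O))
(0*(R(x(1)) + 4) + 7*(8 - 6))**2 = (0*(48*0/(-3 + 0) + 4) + 7*(8 - 6))**2 = (0*(48*0/(-3) + 4) + 7*2)**2 = (0*(48*0*(-1/3) + 4) + 14)**2 = (0*(0 + 4) + 14)**2 = (0*4 + 14)**2 = (0 + 14)**2 = 14**2 = 196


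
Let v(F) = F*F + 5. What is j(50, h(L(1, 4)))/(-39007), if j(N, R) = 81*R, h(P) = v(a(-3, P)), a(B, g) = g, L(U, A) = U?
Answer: -486/39007 ≈ -0.012459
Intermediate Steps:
v(F) = 5 + F**2 (v(F) = F**2 + 5 = 5 + F**2)
h(P) = 5 + P**2
j(50, h(L(1, 4)))/(-39007) = (81*(5 + 1**2))/(-39007) = (81*(5 + 1))*(-1/39007) = (81*6)*(-1/39007) = 486*(-1/39007) = -486/39007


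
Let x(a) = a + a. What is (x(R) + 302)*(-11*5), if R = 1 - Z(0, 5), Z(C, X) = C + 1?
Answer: -16610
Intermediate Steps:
Z(C, X) = 1 + C
R = 0 (R = 1 - (1 + 0) = 1 - 1*1 = 1 - 1 = 0)
x(a) = 2*a
(x(R) + 302)*(-11*5) = (2*0 + 302)*(-11*5) = (0 + 302)*(-55) = 302*(-55) = -16610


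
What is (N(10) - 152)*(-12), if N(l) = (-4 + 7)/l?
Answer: 9102/5 ≈ 1820.4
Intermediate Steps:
N(l) = 3/l
(N(10) - 152)*(-12) = (3/10 - 152)*(-12) = -1517/10*(-12) = 9102/5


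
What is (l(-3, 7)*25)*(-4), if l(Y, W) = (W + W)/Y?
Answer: 1400/3 ≈ 466.67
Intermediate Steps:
l(Y, W) = 2*W/Y (l(Y, W) = (2*W)/Y = 2*W/Y)
(l(-3, 7)*25)*(-4) = ((2*7/(-3))*25)*(-4) = ((2*7*(-⅓))*25)*(-4) = -14/3*25*(-4) = -350/3*(-4) = 1400/3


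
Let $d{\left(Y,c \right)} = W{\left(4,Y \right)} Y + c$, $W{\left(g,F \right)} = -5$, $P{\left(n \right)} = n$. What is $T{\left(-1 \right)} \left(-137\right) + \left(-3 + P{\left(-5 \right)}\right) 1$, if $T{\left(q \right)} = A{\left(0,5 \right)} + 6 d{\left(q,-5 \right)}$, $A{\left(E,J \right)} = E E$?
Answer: $-8$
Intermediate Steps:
$d{\left(Y,c \right)} = c - 5 Y$ ($d{\left(Y,c \right)} = - 5 Y + c = c - 5 Y$)
$A{\left(E,J \right)} = E^{2}$
$T{\left(q \right)} = -30 - 30 q$ ($T{\left(q \right)} = 0^{2} + 6 \left(-5 - 5 q\right) = 0 - \left(30 + 30 q\right) = -30 - 30 q$)
$T{\left(-1 \right)} \left(-137\right) + \left(-3 + P{\left(-5 \right)}\right) 1 = \left(-30 - -30\right) \left(-137\right) + \left(-3 - 5\right) 1 = \left(-30 + 30\right) \left(-137\right) - 8 = 0 \left(-137\right) - 8 = 0 - 8 = -8$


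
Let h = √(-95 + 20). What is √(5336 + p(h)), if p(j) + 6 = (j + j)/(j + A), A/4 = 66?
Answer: 2*√5*√((70356 + 1333*I*√3)/(264 + 5*I*√3)) ≈ 73.007 + 0.00044884*I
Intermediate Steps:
A = 264 (A = 4*66 = 264)
h = 5*I*√3 (h = √(-75) = 5*I*√3 ≈ 8.6602*I)
p(j) = -6 + 2*j/(264 + j) (p(j) = -6 + (j + j)/(j + 264) = -6 + (2*j)/(264 + j) = -6 + 2*j/(264 + j))
√(5336 + p(h)) = √(5336 + 4*(-396 - 5*I*√3)/(264 + 5*I*√3))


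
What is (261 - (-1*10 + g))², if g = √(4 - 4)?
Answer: 73441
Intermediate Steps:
g = 0 (g = √0 = 0)
(261 - (-1*10 + g))² = (261 - (-1*10 + 0))² = (261 - (-10 + 0))² = (261 - 1*(-10))² = (261 + 10)² = 271² = 73441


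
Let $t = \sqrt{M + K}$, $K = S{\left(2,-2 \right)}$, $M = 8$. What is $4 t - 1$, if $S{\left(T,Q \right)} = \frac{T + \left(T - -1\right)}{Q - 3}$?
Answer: $-1 + 4 \sqrt{7} \approx 9.583$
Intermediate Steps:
$S{\left(T,Q \right)} = \frac{1 + 2 T}{-3 + Q}$ ($S{\left(T,Q \right)} = \frac{T + \left(T + 1\right)}{-3 + Q} = \frac{T + \left(1 + T\right)}{-3 + Q} = \frac{1 + 2 T}{-3 + Q}$)
$K = -1$ ($K = \frac{1 + 2 \cdot 2}{-3 - 2} = \frac{1 + 4}{-5} = \left(- \frac{1}{5}\right) 5 = -1$)
$t = \sqrt{7}$ ($t = \sqrt{8 - 1} = \sqrt{7} \approx 2.6458$)
$4 t - 1 = 4 \sqrt{7} - 1 = -1 + 4 \sqrt{7}$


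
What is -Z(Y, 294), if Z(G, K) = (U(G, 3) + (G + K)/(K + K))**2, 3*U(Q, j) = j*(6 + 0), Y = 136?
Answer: -3916441/86436 ≈ -45.310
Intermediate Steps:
U(Q, j) = 2*j (U(Q, j) = (j*(6 + 0))/3 = (j*6)/3 = (6*j)/3 = 2*j)
Z(G, K) = (6 + (G + K)/(2*K))**2 (Z(G, K) = (2*3 + (G + K)/(K + K))**2 = (6 + (G + K)/((2*K)))**2 = (6 + (G + K)*(1/(2*K)))**2 = (6 + (G + K)/(2*K))**2)
-Z(Y, 294) = -(136 + 13*294)**2/(4*294**2) = -(136 + 3822)**2/(4*86436) = -3958**2/(4*86436) = -15665764/(4*86436) = -1*3916441/86436 = -3916441/86436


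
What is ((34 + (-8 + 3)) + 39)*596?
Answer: 40528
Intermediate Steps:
((34 + (-8 + 3)) + 39)*596 = ((34 - 5) + 39)*596 = (29 + 39)*596 = 68*596 = 40528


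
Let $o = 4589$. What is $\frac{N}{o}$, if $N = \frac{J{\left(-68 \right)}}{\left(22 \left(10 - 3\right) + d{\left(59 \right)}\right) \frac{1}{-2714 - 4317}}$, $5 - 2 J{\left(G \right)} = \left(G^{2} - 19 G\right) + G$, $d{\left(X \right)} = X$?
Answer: $\frac{41082133}{1954914} \approx 21.015$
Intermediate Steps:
$J{\left(G \right)} = \frac{5}{2} + 9 G - \frac{G^{2}}{2}$ ($J{\left(G \right)} = \frac{5}{2} - \frac{\left(G^{2} - 19 G\right) + G}{2} = \frac{5}{2} - \frac{G^{2} - 18 G}{2} = \frac{5}{2} - \left(\frac{G^{2}}{2} - 9 G\right) = \frac{5}{2} + 9 G - \frac{G^{2}}{2}$)
$N = \frac{41082133}{426}$ ($N = \frac{\frac{5}{2} + 9 \left(-68\right) - \frac{\left(-68\right)^{2}}{2}}{\left(22 \left(10 - 3\right) + 59\right) \frac{1}{-2714 - 4317}} = \frac{\frac{5}{2} - 612 - 2312}{\left(22 \cdot 7 + 59\right) \frac{1}{-7031}} = \frac{\frac{5}{2} - 612 - 2312}{\left(154 + 59\right) \left(- \frac{1}{7031}\right)} = - \frac{5843}{2 \cdot 213 \left(- \frac{1}{7031}\right)} = - \frac{5843}{2 \left(- \frac{213}{7031}\right)} = \left(- \frac{5843}{2}\right) \left(- \frac{7031}{213}\right) = \frac{41082133}{426} \approx 96437.0$)
$\frac{N}{o} = \frac{41082133}{426 \cdot 4589} = \frac{41082133}{426} \cdot \frac{1}{4589} = \frac{41082133}{1954914}$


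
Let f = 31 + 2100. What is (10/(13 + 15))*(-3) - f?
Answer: -29849/14 ≈ -2132.1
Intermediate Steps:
f = 2131
(10/(13 + 15))*(-3) - f = (10/(13 + 15))*(-3) - 1*2131 = (10/28)*(-3) - 2131 = ((1/28)*10)*(-3) - 2131 = (5/14)*(-3) - 2131 = -15/14 - 2131 = -29849/14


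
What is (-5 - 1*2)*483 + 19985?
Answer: 16604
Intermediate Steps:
(-5 - 1*2)*483 + 19985 = (-5 - 2)*483 + 19985 = -7*483 + 19985 = -3381 + 19985 = 16604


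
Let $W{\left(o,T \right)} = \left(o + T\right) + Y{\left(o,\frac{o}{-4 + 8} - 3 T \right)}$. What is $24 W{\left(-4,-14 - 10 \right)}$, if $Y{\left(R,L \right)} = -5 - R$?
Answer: $-696$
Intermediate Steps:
$W{\left(o,T \right)} = -5 + T$ ($W{\left(o,T \right)} = \left(o + T\right) - \left(5 + o\right) = \left(T + o\right) - \left(5 + o\right) = -5 + T$)
$24 W{\left(-4,-14 - 10 \right)} = 24 \left(-5 - 24\right) = 24 \left(-29\right) = -696$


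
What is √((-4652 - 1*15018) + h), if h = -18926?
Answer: 2*I*√9649 ≈ 196.46*I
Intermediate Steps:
√((-4652 - 1*15018) + h) = √((-4652 - 1*15018) - 18926) = √((-4652 - 15018) - 18926) = √(-19670 - 18926) = √(-38596) = 2*I*√9649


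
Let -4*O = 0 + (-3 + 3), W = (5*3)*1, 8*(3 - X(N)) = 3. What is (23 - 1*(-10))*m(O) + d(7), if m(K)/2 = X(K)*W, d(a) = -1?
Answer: 10391/4 ≈ 2597.8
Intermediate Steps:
X(N) = 21/8 (X(N) = 3 - ⅛*3 = 3 - 3/8 = 21/8)
W = 15 (W = 15*1 = 15)
O = 0 (O = -(0 + (-3 + 3))/4 = -(0 + 0)/4 = -¼*0 = 0)
m(K) = 315/4 (m(K) = 2*((21/8)*15) = 2*(315/8) = 315/4)
(23 - 1*(-10))*m(O) + d(7) = (23 - 1*(-10))*(315/4) - 1 = (23 + 10)*(315/4) - 1 = 33*(315/4) - 1 = 10395/4 - 1 = 10391/4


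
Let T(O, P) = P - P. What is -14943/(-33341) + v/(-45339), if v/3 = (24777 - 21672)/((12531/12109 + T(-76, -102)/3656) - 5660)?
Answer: 2210909247513768/4932607539892571 ≈ 0.44822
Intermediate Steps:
T(O, P) = 0
v = -112795335/68524409 (v = 3*((24777 - 21672)/((12531/12109 + 0/3656) - 5660)) = 3*(3105/((12531*(1/12109) + 0*(1/3656)) - 5660)) = 3*(3105/((12531/12109 + 0) - 5660)) = 3*(3105/(12531/12109 - 5660)) = 3*(3105/(-68524409/12109)) = 3*(3105*(-12109/68524409)) = 3*(-37598445/68524409) = -112795335/68524409 ≈ -1.6461)
-14943/(-33341) + v/(-45339) = -14943/(-33341) - 112795335/68524409/(-45339) = -14943*(-1/33341) - 112795335/68524409*(-1/45339) = 14943/33341 + 37598445/1035609393217 = 2210909247513768/4932607539892571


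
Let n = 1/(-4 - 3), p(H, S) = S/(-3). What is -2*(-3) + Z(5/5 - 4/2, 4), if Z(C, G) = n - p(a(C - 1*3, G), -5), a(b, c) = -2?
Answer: 88/21 ≈ 4.1905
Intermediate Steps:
p(H, S) = -S/3 (p(H, S) = S*(-⅓) = -S/3)
n = -⅐ (n = 1/(-7) = -⅐ ≈ -0.14286)
Z(C, G) = -38/21 (Z(C, G) = -⅐ - (-1)*(-5)/3 = -⅐ - 1*5/3 = -⅐ - 5/3 = -38/21)
-2*(-3) + Z(5/5 - 4/2, 4) = -2*(-3) - 38/21 = 6 - 38/21 = 88/21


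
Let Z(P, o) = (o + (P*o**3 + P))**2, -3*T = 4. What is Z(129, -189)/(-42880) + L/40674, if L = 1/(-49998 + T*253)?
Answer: -388222004286224186543130997/21947477810560 ≈ -1.7689e+13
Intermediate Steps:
T = -4/3 (T = -1/3*4 = -4/3 ≈ -1.3333)
L = -3/151006 (L = 1/(-49998 - 4/3*253) = 1/(-49998 - 1012/3) = 1/(-151006/3) = -3/151006 ≈ -1.9867e-5)
Z(P, o) = (P + o + P*o**3)**2 (Z(P, o) = (o + (P + P*o**3))**2 = (P + o + P*o**3)**2)
Z(129, -189)/(-42880) + L/40674 = (129 - 189 + 129*(-189)**3)**2/(-42880) - 3/151006/40674 = (129 - 189 + 129*(-6751269))**2*(-1/42880) - 3/151006*1/40674 = (129 - 189 - 870913701)**2*(-1/42880) - 1/2047339348 = (-870913761)**2*(-1/42880) - 1/2047339348 = 758490779099165121*(-1/42880) - 1/2047339348 = -758490779099165121/42880 - 1/2047339348 = -388222004286224186543130997/21947477810560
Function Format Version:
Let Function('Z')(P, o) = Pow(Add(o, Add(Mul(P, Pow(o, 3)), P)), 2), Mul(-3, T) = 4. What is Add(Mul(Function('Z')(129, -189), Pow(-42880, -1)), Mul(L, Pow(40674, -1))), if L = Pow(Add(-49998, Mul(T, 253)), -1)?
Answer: Rational(-388222004286224186543130997, 21947477810560) ≈ -1.7689e+13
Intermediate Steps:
T = Rational(-4, 3) (T = Mul(Rational(-1, 3), 4) = Rational(-4, 3) ≈ -1.3333)
L = Rational(-3, 151006) (L = Pow(Add(-49998, Mul(Rational(-4, 3), 253)), -1) = Pow(Add(-49998, Rational(-1012, 3)), -1) = Pow(Rational(-151006, 3), -1) = Rational(-3, 151006) ≈ -1.9867e-5)
Function('Z')(P, o) = Pow(Add(P, o, Mul(P, Pow(o, 3))), 2) (Function('Z')(P, o) = Pow(Add(o, Add(P, Mul(P, Pow(o, 3)))), 2) = Pow(Add(P, o, Mul(P, Pow(o, 3))), 2))
Add(Mul(Function('Z')(129, -189), Pow(-42880, -1)), Mul(L, Pow(40674, -1))) = Add(Mul(Pow(Add(129, -189, Mul(129, Pow(-189, 3))), 2), Pow(-42880, -1)), Mul(Rational(-3, 151006), Pow(40674, -1))) = Add(Mul(Pow(Add(129, -189, Mul(129, -6751269)), 2), Rational(-1, 42880)), Mul(Rational(-3, 151006), Rational(1, 40674))) = Add(Mul(Pow(Add(129, -189, -870913701), 2), Rational(-1, 42880)), Rational(-1, 2047339348)) = Add(Mul(Pow(-870913761, 2), Rational(-1, 42880)), Rational(-1, 2047339348)) = Add(Mul(758490779099165121, Rational(-1, 42880)), Rational(-1, 2047339348)) = Add(Rational(-758490779099165121, 42880), Rational(-1, 2047339348)) = Rational(-388222004286224186543130997, 21947477810560)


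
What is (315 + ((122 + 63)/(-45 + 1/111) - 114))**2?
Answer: 966798261081/24940036 ≈ 38765.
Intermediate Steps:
(315 + ((122 + 63)/(-45 + 1/111) - 114))**2 = (315 + (185/(-45 + 1/111) - 114))**2 = (315 + (185/(-4994/111) - 114))**2 = (315 + (185*(-111/4994) - 114))**2 = (315 + (-20535/4994 - 114))**2 = (315 - 589851/4994)**2 = (983259/4994)**2 = 966798261081/24940036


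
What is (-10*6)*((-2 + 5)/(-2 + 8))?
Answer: -30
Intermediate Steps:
(-10*6)*((-2 + 5)/(-2 + 8)) = -180/6 = -60*1/2 = -30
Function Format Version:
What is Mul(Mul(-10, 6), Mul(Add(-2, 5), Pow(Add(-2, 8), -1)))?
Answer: -30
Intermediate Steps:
Mul(Mul(-10, 6), Mul(Add(-2, 5), Pow(Add(-2, 8), -1))) = Mul(-60, Mul(3, Pow(6, -1))) = Mul(-60, Mul(3, Rational(1, 6))) = Mul(-60, Rational(1, 2)) = -30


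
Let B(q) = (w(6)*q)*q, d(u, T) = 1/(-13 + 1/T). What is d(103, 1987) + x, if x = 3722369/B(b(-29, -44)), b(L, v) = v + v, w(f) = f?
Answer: 16009411217/200027520 ≈ 80.036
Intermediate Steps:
b(L, v) = 2*v
B(q) = 6*q² (B(q) = (6*q)*q = 6*q²)
x = 3722369/46464 (x = 3722369/((6*(2*(-44))²)) = 3722369/((6*(-88)²)) = 3722369/((6*7744)) = 3722369/46464 ≈ 80.113)
d(103, 1987) + x = -1*1987/(-1 + 13*1987) + 3722369/46464 = -1*1987/(-1 + 25831) + 3722369/46464 = -1*1987/25830 + 3722369/46464 = -1*1987*1/25830 + 3722369/46464 = -1987/25830 + 3722369/46464 = 16009411217/200027520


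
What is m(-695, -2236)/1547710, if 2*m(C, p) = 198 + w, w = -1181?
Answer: -983/3095420 ≈ -0.00031757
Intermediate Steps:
m(C, p) = -983/2 (m(C, p) = (198 - 1181)/2 = (1/2)*(-983) = -983/2)
m(-695, -2236)/1547710 = -983/2/1547710 = -983/2*1/1547710 = -983/3095420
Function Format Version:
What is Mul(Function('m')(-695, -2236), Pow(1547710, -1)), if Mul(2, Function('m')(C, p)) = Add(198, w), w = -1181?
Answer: Rational(-983, 3095420) ≈ -0.00031757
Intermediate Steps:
Function('m')(C, p) = Rational(-983, 2) (Function('m')(C, p) = Mul(Rational(1, 2), Add(198, -1181)) = Mul(Rational(1, 2), -983) = Rational(-983, 2))
Mul(Function('m')(-695, -2236), Pow(1547710, -1)) = Mul(Rational(-983, 2), Pow(1547710, -1)) = Mul(Rational(-983, 2), Rational(1, 1547710)) = Rational(-983, 3095420)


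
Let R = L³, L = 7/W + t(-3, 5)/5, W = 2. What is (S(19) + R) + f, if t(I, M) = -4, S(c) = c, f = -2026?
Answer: -1987317/1000 ≈ -1987.3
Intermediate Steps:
L = 27/10 (L = 7/2 - 4/5 = 7*(½) - 4*⅕ = 7/2 - ⅘ = 27/10 ≈ 2.7000)
R = 19683/1000 (R = (27/10)³ = 19683/1000 ≈ 19.683)
(S(19) + R) + f = (19 + 19683/1000) - 2026 = 38683/1000 - 2026 = -1987317/1000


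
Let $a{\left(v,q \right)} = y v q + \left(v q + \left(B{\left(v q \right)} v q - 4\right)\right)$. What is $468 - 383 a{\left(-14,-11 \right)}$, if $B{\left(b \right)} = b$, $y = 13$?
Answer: $-9906976$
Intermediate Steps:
$a{\left(v,q \right)} = -4 + q^{2} v^{2} + 14 q v$ ($a{\left(v,q \right)} = 13 v q + \left(v q + \left(v q v q - 4\right)\right) = 13 q v + \left(q v + \left(q v v q - 4\right)\right) = 13 q v + \left(q v + \left(q v^{2} q - 4\right)\right) = 13 q v + \left(q v + \left(q^{2} v^{2} - 4\right)\right) = 13 q v + \left(q v + \left(-4 + q^{2} v^{2}\right)\right) = 13 q v + \left(-4 + q v + q^{2} v^{2}\right) = -4 + q^{2} v^{2} + 14 q v$)
$468 - 383 a{\left(-14,-11 \right)} = 468 - 383 \left(-4 + \left(-11\right)^{2} \left(-14\right)^{2} + 14 \left(-11\right) \left(-14\right)\right) = 468 - 383 \left(-4 + 121 \cdot 196 + 2156\right) = 468 - 383 \left(-4 + 23716 + 2156\right) = 468 - 9907444 = -9906976$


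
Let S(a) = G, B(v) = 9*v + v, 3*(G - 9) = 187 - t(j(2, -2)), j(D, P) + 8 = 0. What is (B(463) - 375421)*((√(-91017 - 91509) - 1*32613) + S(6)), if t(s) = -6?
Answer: 12065415543 - 370791*I*√182526 ≈ 1.2065e+10 - 1.5841e+8*I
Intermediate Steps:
j(D, P) = -8 (j(D, P) = -8 + 0 = -8)
G = 220/3 (G = 9 + (187 - 1*(-6))/3 = 9 + (187 + 6)/3 = 9 + (⅓)*193 = 9 + 193/3 = 220/3 ≈ 73.333)
B(v) = 10*v
S(a) = 220/3
(B(463) - 375421)*((√(-91017 - 91509) - 1*32613) + S(6)) = (10*463 - 375421)*((√(-91017 - 91509) - 1*32613) + 220/3) = (4630 - 375421)*((√(-182526) - 32613) + 220/3) = -370791*((I*√182526 - 32613) + 220/3) = -370791*((-32613 + I*√182526) + 220/3) = -370791*(-97619/3 + I*√182526) = 12065415543 - 370791*I*√182526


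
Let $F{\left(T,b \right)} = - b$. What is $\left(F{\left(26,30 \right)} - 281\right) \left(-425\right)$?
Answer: $132175$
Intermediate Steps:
$\left(F{\left(26,30 \right)} - 281\right) \left(-425\right) = \left(\left(-1\right) 30 - 281\right) \left(-425\right) = \left(-30 - 281\right) \left(-425\right) = \left(-311\right) \left(-425\right) = 132175$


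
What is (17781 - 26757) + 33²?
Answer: -7887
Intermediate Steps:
(17781 - 26757) + 33² = -8976 + 1089 = -7887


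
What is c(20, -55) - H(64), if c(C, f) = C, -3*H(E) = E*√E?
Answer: 572/3 ≈ 190.67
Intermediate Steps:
H(E) = -E^(3/2)/3 (H(E) = -E*√E/3 = -E^(3/2)/3)
c(20, -55) - H(64) = 20 - (-1)*64^(3/2)/3 = 20 - (-1)*512/3 = 20 - 1*(-512/3) = 20 + 512/3 = 572/3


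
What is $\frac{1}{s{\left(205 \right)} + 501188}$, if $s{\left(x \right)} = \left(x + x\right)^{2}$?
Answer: $\frac{1}{669288} \approx 1.4941 \cdot 10^{-6}$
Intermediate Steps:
$s{\left(x \right)} = 4 x^{2}$ ($s{\left(x \right)} = \left(2 x\right)^{2} = 4 x^{2}$)
$\frac{1}{s{\left(205 \right)} + 501188} = \frac{1}{4 \cdot 205^{2} + 501188} = \frac{1}{4 \cdot 42025 + 501188} = \frac{1}{168100 + 501188} = \frac{1}{669288}$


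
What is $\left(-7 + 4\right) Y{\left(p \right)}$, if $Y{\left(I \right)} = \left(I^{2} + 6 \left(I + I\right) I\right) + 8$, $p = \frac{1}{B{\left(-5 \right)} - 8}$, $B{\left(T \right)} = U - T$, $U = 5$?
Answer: $- \frac{135}{4} \approx -33.75$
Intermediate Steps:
$B{\left(T \right)} = 5 - T$
$p = \frac{1}{2}$ ($p = \frac{1}{\left(5 - -5\right) - 8} = \frac{1}{\left(5 + 5\right) - 8} = \frac{1}{10 - 8} = \frac{1}{2} \approx 0.5$)
$Y{\left(I \right)} = 8 + 13 I^{2}$ ($Y{\left(I \right)} = \left(I^{2} + 6 \cdot 2 I I\right) + 8 = \left(I^{2} + 12 I I\right) + 8 = \left(I^{2} + 12 I^{2}\right) + 8 = 13 I^{2} + 8 = 8 + 13 I^{2}$)
$\left(-7 + 4\right) Y{\left(p \right)} = \left(-7 + 4\right) \left(8 + \frac{13}{4}\right) = - 3 \left(8 + 13 \cdot \frac{1}{4}\right) = - 3 \left(8 + \frac{13}{4}\right) = \left(-3\right) \frac{45}{4} = - \frac{135}{4}$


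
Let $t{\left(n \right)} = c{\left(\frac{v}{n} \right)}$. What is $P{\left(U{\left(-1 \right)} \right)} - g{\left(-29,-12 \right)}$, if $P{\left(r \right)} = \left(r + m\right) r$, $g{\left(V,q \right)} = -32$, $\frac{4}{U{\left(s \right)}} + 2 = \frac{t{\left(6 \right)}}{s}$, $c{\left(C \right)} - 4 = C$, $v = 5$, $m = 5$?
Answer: $\frac{49448}{1681} \approx 29.416$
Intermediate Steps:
$c{\left(C \right)} = 4 + C$
$t{\left(n \right)} = 4 + \frac{5}{n}$
$U{\left(s \right)} = \frac{4}{-2 + \frac{29}{6 s}}$ ($U{\left(s \right)} = \frac{4}{-2 + \frac{4 + \frac{5}{6}}{s}} = \frac{4}{-2 + \frac{29}{6 s}}$)
$P{\left(r \right)} = r \left(5 + r\right)$ ($P{\left(r \right)} = \left(r + 5\right) r = \left(5 + r\right) r = r \left(5 + r\right)$)
$P{\left(U{\left(-1 \right)} \right)} - g{\left(-29,-12 \right)} = \left(-24\right) \left(-1\right) \frac{1}{-29 + 12 \left(-1\right)} \left(5 - - \frac{24}{-29 + 12 \left(-1\right)}\right) - -32 = \left(-24\right) \left(-1\right) \frac{1}{-29 - 12} \left(5 - - \frac{24}{-29 - 12}\right) + 32 = \left(-24\right) \left(-1\right) \frac{1}{-41} \left(5 - - \frac{24}{-41}\right) + 32 = \left(-24\right) \left(-1\right) \left(- \frac{1}{41}\right) \left(5 - \left(-24\right) \left(- \frac{1}{41}\right)\right) + 32 = - \frac{24 \left(5 - \frac{24}{41}\right)}{41} + 32 = \left(- \frac{24}{41}\right) \frac{181}{41} + 32 = - \frac{4344}{1681} + 32 = \frac{49448}{1681}$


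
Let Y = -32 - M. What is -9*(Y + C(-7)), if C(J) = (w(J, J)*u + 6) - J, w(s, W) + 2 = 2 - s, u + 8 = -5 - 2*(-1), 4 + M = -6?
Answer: 774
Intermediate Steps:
M = -10 (M = -4 - 6 = -10)
u = -11 (u = -8 + (-5 - 2*(-1)) = -8 + (-5 + 2) = -8 - 3 = -11)
w(s, W) = -s (w(s, W) = -2 + (2 - s) = -s)
C(J) = 6 + 10*J (C(J) = (-J*(-11) + 6) - J = (11*J + 6) - J = (6 + 11*J) - J = 6 + 10*J)
Y = -22 (Y = -32 - 1*(-10) = -32 + 10 = -22)
-9*(Y + C(-7)) = -9*(-22 + (6 + 10*(-7))) = -9*(-22 + (6 - 70)) = -9*(-22 - 64) = -9*(-86) = 774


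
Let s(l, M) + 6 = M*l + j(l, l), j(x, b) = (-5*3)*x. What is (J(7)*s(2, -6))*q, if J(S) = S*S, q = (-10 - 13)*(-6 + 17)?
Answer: 595056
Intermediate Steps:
q = -253 (q = -23*11 = -253)
j(x, b) = -15*x
J(S) = S²
s(l, M) = -6 - 15*l + M*l (s(l, M) = -6 + (M*l - 15*l) = -6 + (-15*l + M*l) = -6 - 15*l + M*l)
(J(7)*s(2, -6))*q = (7²*(-6 - 15*2 - 6*2))*(-253) = (49*(-6 - 30 - 12))*(-253) = (49*(-48))*(-253) = -2352*(-253) = 595056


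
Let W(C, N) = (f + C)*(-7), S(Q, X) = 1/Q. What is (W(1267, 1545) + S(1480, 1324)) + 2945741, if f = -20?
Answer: 4346777761/1480 ≈ 2.9370e+6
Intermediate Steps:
W(C, N) = 140 - 7*C (W(C, N) = (-20 + C)*(-7) = 140 - 7*C)
(W(1267, 1545) + S(1480, 1324)) + 2945741 = ((140 - 7*1267) + 1/1480) + 2945741 = ((140 - 8869) + 1/1480) + 2945741 = (-8729 + 1/1480) + 2945741 = -12918919/1480 + 2945741 = 4346777761/1480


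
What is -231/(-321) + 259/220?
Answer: 44653/23540 ≈ 1.8969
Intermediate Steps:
-231/(-321) + 259/220 = -231*(-1/321) + 259*(1/220) = 77/107 + 259/220 = 44653/23540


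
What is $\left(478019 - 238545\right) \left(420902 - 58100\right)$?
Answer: $86881646148$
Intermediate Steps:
$\left(478019 - 238545\right) \left(420902 - 58100\right) = 239474 \cdot 362802 = 86881646148$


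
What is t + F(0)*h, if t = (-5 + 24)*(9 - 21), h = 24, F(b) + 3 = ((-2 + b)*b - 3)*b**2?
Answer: -300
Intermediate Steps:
F(b) = -3 + b**2*(-3 + b*(-2 + b)) (F(b) = -3 + ((-2 + b)*b - 3)*b**2 = -3 + (b*(-2 + b) - 3)*b**2 = -3 + (-3 + b*(-2 + b))*b**2 = -3 + b**2*(-3 + b*(-2 + b)))
t = -228 (t = 19*(-12) = -228)
t + F(0)*h = -228 + (-3 + 0**4 - 3*0**2 - 2*0**3)*24 = -228 + (-3 + 0 - 3*0 - 2*0)*24 = -228 + (-3 + 0 + 0 + 0)*24 = -228 - 3*24 = -228 - 72 = -300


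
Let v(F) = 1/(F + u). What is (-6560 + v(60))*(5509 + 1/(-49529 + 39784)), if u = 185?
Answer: -86282806183596/2387525 ≈ -3.6139e+7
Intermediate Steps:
v(F) = 1/(185 + F) (v(F) = 1/(F + 185) = 1/(185 + F))
(-6560 + v(60))*(5509 + 1/(-49529 + 39784)) = (-6560 + 1/(185 + 60))*(5509 + 1/(-49529 + 39784)) = (-6560 + 1/245)*(5509 + 1/(-9745)) = (-6560 + 1/245)*(5509 - 1/9745) = -1607199/245*53685204/9745 = -86282806183596/2387525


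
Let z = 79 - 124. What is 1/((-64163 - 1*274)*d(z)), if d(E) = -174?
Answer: 1/11212038 ≈ 8.9190e-8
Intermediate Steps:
z = -45
1/((-64163 - 1*274)*d(z)) = 1/(-64163 - 1*274*(-174)) = -1/174/(-64163 - 274) = -1/174/(-64437) = -1/64437*(-1/174) = 1/11212038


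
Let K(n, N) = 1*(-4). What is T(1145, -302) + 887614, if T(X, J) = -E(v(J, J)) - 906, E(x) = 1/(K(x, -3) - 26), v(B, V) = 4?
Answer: 26601241/30 ≈ 8.8671e+5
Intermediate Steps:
K(n, N) = -4
E(x) = -1/30 (E(x) = 1/(-4 - 26) = 1/(-30) = -1/30)
T(X, J) = -27179/30 (T(X, J) = -1*(-1/30) - 906 = 1/30 - 906 = -27179/30)
T(1145, -302) + 887614 = -27179/30 + 887614 = 26601241/30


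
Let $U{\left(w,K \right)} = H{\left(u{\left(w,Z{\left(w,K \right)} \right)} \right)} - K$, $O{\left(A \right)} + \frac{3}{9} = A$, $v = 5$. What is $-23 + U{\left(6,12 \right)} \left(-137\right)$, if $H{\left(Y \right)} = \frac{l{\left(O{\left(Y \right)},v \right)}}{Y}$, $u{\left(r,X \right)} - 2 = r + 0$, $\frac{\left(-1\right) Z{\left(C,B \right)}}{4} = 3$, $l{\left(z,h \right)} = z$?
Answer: $\frac{35753}{24} \approx 1489.7$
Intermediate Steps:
$O{\left(A \right)} = - \frac{1}{3} + A$
$Z{\left(C,B \right)} = -12$ ($Z{\left(C,B \right)} = \left(-4\right) 3 = -12$)
$u{\left(r,X \right)} = 2 + r$ ($u{\left(r,X \right)} = 2 + \left(r + 0\right) = 2 + r$)
$H{\left(Y \right)} = \frac{- \frac{1}{3} + Y}{Y}$
$U{\left(w,K \right)} = - K + \frac{\frac{5}{3} + w}{2 + w}$ ($U{\left(w,K \right)} = \frac{- \frac{1}{3} + \left(2 + w\right)}{2 + w} - K = \frac{\frac{5}{3} + w}{2 + w} - K = - K + \frac{\frac{5}{3} + w}{2 + w}$)
$-23 + U{\left(6,12 \right)} \left(-137\right) = -23 + \frac{\frac{5}{3} + 6 - 12 \left(2 + 6\right)}{2 + 6} \left(-137\right) = -23 + \frac{\frac{5}{3} + 6 - 12 \cdot 8}{8} \left(-137\right) = -23 + \frac{\frac{5}{3} + 6 - 96}{8} \left(-137\right) = -23 + \frac{1}{8} \left(- \frac{265}{3}\right) \left(-137\right) = -23 - - \frac{36305}{24} = -23 + \frac{36305}{24} = \frac{35753}{24}$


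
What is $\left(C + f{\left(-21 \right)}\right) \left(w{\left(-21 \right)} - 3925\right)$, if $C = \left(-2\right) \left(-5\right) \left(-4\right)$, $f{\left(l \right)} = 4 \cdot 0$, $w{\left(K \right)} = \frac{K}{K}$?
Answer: $156960$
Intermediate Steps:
$w{\left(K \right)} = 1$
$f{\left(l \right)} = 0$
$C = -40$ ($C = 10 \left(-4\right) = -40$)
$\left(C + f{\left(-21 \right)}\right) \left(w{\left(-21 \right)} - 3925\right) = \left(-40 + 0\right) \left(1 - 3925\right) = \left(-40\right) \left(-3924\right) = 156960$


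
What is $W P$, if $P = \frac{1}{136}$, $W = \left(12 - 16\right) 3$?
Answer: $- \frac{3}{34} \approx -0.088235$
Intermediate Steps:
$W = -12$ ($W = \left(-4\right) 3 = -12$)
$P = \frac{1}{136} \approx 0.0073529$
$W P = \left(-12\right) \frac{1}{136} = - \frac{3}{34}$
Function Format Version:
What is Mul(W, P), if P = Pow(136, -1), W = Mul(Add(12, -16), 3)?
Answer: Rational(-3, 34) ≈ -0.088235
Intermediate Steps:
W = -12 (W = Mul(-4, 3) = -12)
P = Rational(1, 136) ≈ 0.0073529
Mul(W, P) = Mul(-12, Rational(1, 136)) = Rational(-3, 34)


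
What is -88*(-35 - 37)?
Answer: 6336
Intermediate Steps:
-88*(-35 - 37) = -88*(-72) = 6336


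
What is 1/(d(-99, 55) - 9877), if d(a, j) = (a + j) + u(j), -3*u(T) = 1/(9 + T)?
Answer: -192/1904833 ≈ -0.00010080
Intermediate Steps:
u(T) = -1/(3*(9 + T))
d(a, j) = a + j - 1/(27 + 3*j) (d(a, j) = (a + j) - 1/(27 + 3*j) = a + j - 1/(27 + 3*j))
1/(d(-99, 55) - 9877) = 1/((-1/3 + (9 + 55)*(-99 + 55))/(9 + 55) - 9877) = 1/((-1/3 + 64*(-44))/64 - 9877) = 1/((-1/3 - 2816)/64 - 9877) = 1/((1/64)*(-8449/3) - 9877) = 1/(-8449/192 - 9877) = 1/(-1904833/192) = -192/1904833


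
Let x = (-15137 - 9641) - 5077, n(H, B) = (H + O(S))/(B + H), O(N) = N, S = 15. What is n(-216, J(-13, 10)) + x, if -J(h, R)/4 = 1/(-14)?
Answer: -45079643/1510 ≈ -29854.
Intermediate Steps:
J(h, R) = 2/7 (J(h, R) = -4/(-14) = -4*(-1/14) = 2/7)
n(H, B) = (15 + H)/(B + H) (n(H, B) = (H + 15)/(B + H) = (15 + H)/(B + H))
x = -29855 (x = -24778 - 5077 = -29855)
n(-216, J(-13, 10)) + x = (15 - 216)/(2/7 - 216) - 29855 = -201/(-1510/7) - 29855 = -7/1510*(-201) - 29855 = 1407/1510 - 29855 = -45079643/1510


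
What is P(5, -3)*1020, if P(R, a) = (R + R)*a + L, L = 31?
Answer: 1020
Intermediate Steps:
P(R, a) = 31 + 2*R*a (P(R, a) = (R + R)*a + 31 = (2*R)*a + 31 = 2*R*a + 31 = 31 + 2*R*a)
P(5, -3)*1020 = (31 + 2*5*(-3))*1020 = (31 - 30)*1020 = 1*1020 = 1020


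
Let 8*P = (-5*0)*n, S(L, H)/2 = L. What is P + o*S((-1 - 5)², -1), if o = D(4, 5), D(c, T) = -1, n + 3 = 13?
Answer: -72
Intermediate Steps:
n = 10 (n = -3 + 13 = 10)
S(L, H) = 2*L
P = 0 (P = (-5*0*10)/8 = (0*10)/8 = (⅛)*0 = 0)
o = -1
P + o*S((-1 - 5)², -1) = 0 - 2*(-1 - 5)² = 0 - 2*(-6)² = 0 - 2*36 = 0 - 1*72 = 0 - 72 = -72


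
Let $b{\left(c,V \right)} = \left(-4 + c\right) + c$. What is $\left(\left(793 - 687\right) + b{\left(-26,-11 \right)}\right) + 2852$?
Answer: $2902$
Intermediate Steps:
$b{\left(c,V \right)} = -4 + 2 c$
$\left(\left(793 - 687\right) + b{\left(-26,-11 \right)}\right) + 2852 = \left(\left(793 - 687\right) + \left(-4 + 2 \left(-26\right)\right)\right) + 2852 = \left(106 - 56\right) + 2852 = 50 + 2852 = 2902$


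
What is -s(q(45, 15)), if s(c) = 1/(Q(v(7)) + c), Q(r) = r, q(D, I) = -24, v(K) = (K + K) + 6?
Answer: ¼ ≈ 0.25000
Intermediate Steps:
v(K) = 6 + 2*K (v(K) = 2*K + 6 = 6 + 2*K)
s(c) = 1/(20 + c) (s(c) = 1/((6 + 2*7) + c) = 1/((6 + 14) + c) = 1/(20 + c))
-s(q(45, 15)) = -1/(20 - 24) = -1/(-4) = -1*(-¼) = ¼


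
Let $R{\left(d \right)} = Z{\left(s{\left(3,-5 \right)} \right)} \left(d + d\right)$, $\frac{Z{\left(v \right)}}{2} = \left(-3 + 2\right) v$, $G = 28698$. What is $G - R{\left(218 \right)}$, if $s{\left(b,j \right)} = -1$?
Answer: $27826$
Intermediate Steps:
$Z{\left(v \right)} = - 2 v$ ($Z{\left(v \right)} = 2 \left(-3 + 2\right) v = 2 \left(- v\right) = - 2 v$)
$R{\left(d \right)} = 4 d$ ($R{\left(d \right)} = \left(-2\right) \left(-1\right) \left(d + d\right) = 2 \cdot 2 d = 4 d$)
$G - R{\left(218 \right)} = 28698 - 4 \cdot 218 = 28698 - 872 = 27826$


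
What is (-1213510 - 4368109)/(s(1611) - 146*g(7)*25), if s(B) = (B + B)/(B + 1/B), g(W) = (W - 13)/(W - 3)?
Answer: -7243049293159/7107289296 ≈ -1019.1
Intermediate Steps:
g(W) = (-13 + W)/(-3 + W)
s(B) = 2*B/(B + 1/B) (s(B) = (2*B)/(B + 1/B) = 2*B/(B + 1/B))
(-1213510 - 4368109)/(s(1611) - 146*g(7)*25) = (-1213510 - 4368109)/(2*1611²/(1 + 1611²) - 146*(-13 + 7)/(-3 + 7)*25) = -5581619/(2*2595321/(1 + 2595321) - 146*(-6)/4*25) = -5581619/(2*2595321/2595322 - 73*(-6)/2*25) = -5581619/(2*2595321*(1/2595322) - 146*(-3/2)*25) = -5581619/(2595321/1297661 + 219*25) = -5581619/(2595321/1297661 + 5475) = -5581619/7107289296/1297661 = -5581619*1297661/7107289296 = -7243049293159/7107289296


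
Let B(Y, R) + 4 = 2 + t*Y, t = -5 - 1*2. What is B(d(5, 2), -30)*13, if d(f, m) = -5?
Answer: 429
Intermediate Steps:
t = -7 (t = -5 - 2 = -7)
B(Y, R) = -2 - 7*Y (B(Y, R) = -4 + (2 - 7*Y) = -2 - 7*Y)
B(d(5, 2), -30)*13 = (-2 - 7*(-5))*13 = (-2 + 35)*13 = 33*13 = 429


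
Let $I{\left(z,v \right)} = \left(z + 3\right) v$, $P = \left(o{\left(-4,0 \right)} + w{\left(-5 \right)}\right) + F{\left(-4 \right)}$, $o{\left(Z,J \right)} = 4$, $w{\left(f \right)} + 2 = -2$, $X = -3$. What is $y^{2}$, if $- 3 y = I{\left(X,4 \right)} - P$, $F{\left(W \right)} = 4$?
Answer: $\frac{16}{9} \approx 1.7778$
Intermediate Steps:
$w{\left(f \right)} = -4$ ($w{\left(f \right)} = -2 - 2 = -4$)
$P = 4$ ($P = \left(4 - 4\right) + 4 = 0 + 4 = 4$)
$I{\left(z,v \right)} = v \left(3 + z\right)$ ($I{\left(z,v \right)} = \left(3 + z\right) v = v \left(3 + z\right)$)
$y = \frac{4}{3}$ ($y = - \frac{4 \left(3 - 3\right) - 4}{3} = - \frac{4 \cdot 0 - 4}{3} = - \frac{0 - 4}{3} = \left(- \frac{1}{3}\right) \left(-4\right) = \frac{4}{3} \approx 1.3333$)
$y^{2} = \left(\frac{4}{3}\right)^{2} = \frac{16}{9}$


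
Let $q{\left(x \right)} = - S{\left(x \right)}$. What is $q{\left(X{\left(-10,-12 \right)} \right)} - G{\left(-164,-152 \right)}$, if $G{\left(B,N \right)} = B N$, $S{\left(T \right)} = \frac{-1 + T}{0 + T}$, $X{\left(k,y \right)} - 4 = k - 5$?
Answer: $- \frac{274220}{11} \approx -24929.0$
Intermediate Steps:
$X{\left(k,y \right)} = -1 + k$ ($X{\left(k,y \right)} = 4 + \left(k - 5\right) = 4 + \left(-5 + k\right) = -1 + k$)
$S{\left(T \right)} = \frac{-1 + T}{T}$
$q{\left(x \right)} = - \frac{-1 + x}{x}$
$q{\left(X{\left(-10,-12 \right)} \right)} - G{\left(-164,-152 \right)} = \frac{1 - \left(-1 - 10\right)}{-1 - 10} - \left(-164\right) \left(-152\right) = \frac{1 - -11}{-11} - 24928 = - \frac{1 + 11}{11} - 24928 = \left(- \frac{1}{11}\right) 12 - 24928 = - \frac{12}{11} - 24928 = - \frac{274220}{11}$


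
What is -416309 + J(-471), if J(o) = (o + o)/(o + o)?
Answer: -416308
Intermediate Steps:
J(o) = 1 (J(o) = (2*o)/((2*o)) = (2*o)*(1/(2*o)) = 1)
-416309 + J(-471) = -416309 + 1 = -416308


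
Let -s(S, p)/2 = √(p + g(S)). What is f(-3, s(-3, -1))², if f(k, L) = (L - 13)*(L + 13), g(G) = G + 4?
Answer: 28561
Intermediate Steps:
g(G) = 4 + G
s(S, p) = -2*√(4 + S + p) (s(S, p) = -2*√(p + (4 + S)) = -2*√(4 + S + p))
f(k, L) = (-13 + L)*(13 + L)
f(-3, s(-3, -1))² = (-169 + (-2*√(4 - 3 - 1))²)² = (-169 + (-2*√0)²)² = (-169 + (-2*0)²)² = (-169 + 0²)² = (-169 + 0)² = (-169)² = 28561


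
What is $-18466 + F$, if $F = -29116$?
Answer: $-47582$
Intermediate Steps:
$-18466 + F = -18466 - 29116 = -47582$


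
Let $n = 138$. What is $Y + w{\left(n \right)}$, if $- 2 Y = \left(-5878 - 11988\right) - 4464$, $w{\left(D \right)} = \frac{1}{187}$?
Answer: $\frac{2087856}{187} \approx 11165.0$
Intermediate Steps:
$w{\left(D \right)} = \frac{1}{187}$
$Y = 11165$ ($Y = - \frac{\left(-5878 - 11988\right) - 4464}{2} = - \frac{-17866 - 4464}{2} = \left(- \frac{1}{2}\right) \left(-22330\right) = 11165$)
$Y + w{\left(n \right)} = 11165 + \frac{1}{187} = \frac{2087856}{187}$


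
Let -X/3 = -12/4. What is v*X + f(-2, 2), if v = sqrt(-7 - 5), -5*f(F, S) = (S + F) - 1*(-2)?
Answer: -2/5 + 18*I*sqrt(3) ≈ -0.4 + 31.177*I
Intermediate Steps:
f(F, S) = -2/5 - F/5 - S/5 (f(F, S) = -((S + F) - 1*(-2))/5 = -((F + S) + 2)/5 = -(2 + F + S)/5 = -2/5 - F/5 - S/5)
X = 9 (X = -(-36)/4 = -3*(-3) = 9)
v = 2*I*sqrt(3) (v = sqrt(-12) = 2*I*sqrt(3) ≈ 3.4641*I)
v*X + f(-2, 2) = (2*I*sqrt(3))*9 + (-2/5 - 1/5*(-2) - 1/5*2) = 18*I*sqrt(3) + (-2/5 + 2/5 - 2/5) = 18*I*sqrt(3) - 2/5 = -2/5 + 18*I*sqrt(3)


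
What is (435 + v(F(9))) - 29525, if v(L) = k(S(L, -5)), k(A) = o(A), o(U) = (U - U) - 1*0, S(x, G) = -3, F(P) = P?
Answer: -29090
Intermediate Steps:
o(U) = 0 (o(U) = 0 + 0 = 0)
k(A) = 0
v(L) = 0
(435 + v(F(9))) - 29525 = (435 + 0) - 29525 = 435 - 29525 = -29090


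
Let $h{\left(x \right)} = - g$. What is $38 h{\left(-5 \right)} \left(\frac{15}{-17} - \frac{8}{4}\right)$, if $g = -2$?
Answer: $- \frac{3724}{17} \approx -219.06$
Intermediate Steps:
$h{\left(x \right)} = 2$ ($h{\left(x \right)} = \left(-1\right) \left(-2\right) = 2$)
$38 h{\left(-5 \right)} \left(\frac{15}{-17} - \frac{8}{4}\right) = 38 \cdot 2 \left(\frac{15}{-17} - \frac{8}{4}\right) = 76 \left(15 \left(- \frac{1}{17}\right) - 2\right) = 76 \left(- \frac{15}{17} - 2\right) = 76 \left(- \frac{49}{17}\right) = - \frac{3724}{17}$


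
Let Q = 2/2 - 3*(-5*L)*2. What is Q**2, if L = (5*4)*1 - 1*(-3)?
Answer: 477481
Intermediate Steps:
L = 23 (L = 20*1 + 3 = 20 + 3 = 23)
Q = 691 (Q = 2/2 - 3*(-5*23)*2 = 2*(1/2) - (-345)*2 = 1 - 3*(-230) = 1 + 690 = 691)
Q**2 = 691**2 = 477481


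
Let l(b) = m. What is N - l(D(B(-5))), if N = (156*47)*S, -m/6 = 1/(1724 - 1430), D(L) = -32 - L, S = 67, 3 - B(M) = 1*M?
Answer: 24070957/49 ≈ 4.9124e+5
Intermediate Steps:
B(M) = 3 - M
m = -1/49 (m = -6/(1724 - 1430) = -6/294 = -6*1/294 = -1/49 ≈ -0.020408)
l(b) = -1/49
N = 491244 (N = (156*47)*67 = 7332*67 = 491244)
N - l(D(B(-5))) = 491244 - 1*(-1/49) = 491244 + 1/49 = 24070957/49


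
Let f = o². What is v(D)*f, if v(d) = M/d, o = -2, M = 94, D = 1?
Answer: 376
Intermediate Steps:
v(d) = 94/d
f = 4 (f = (-2)² = 4)
v(D)*f = (94/1)*4 = (94*1)*4 = 94*4 = 376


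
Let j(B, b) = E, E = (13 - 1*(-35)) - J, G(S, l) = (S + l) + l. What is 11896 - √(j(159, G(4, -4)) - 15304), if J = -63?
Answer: 11896 - I*√15193 ≈ 11896.0 - 123.26*I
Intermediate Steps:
G(S, l) = S + 2*l
E = 111 (E = (13 - 1*(-35)) - 1*(-63) = (13 + 35) + 63 = 48 + 63 = 111)
j(B, b) = 111
11896 - √(j(159, G(4, -4)) - 15304) = 11896 - √(111 - 15304) = 11896 - √(-15193) = 11896 - I*√15193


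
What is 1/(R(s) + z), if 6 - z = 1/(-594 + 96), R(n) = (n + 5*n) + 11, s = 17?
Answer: 498/59263 ≈ 0.0084032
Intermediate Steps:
R(n) = 11 + 6*n (R(n) = 6*n + 11 = 11 + 6*n)
z = 2989/498 (z = 6 - 1/(-594 + 96) = 6 - 1/(-498) = 6 - 1*(-1/498) = 6 + 1/498 = 2989/498 ≈ 6.0020)
1/(R(s) + z) = 1/((11 + 6*17) + 2989/498) = 1/((11 + 102) + 2989/498) = 1/(113 + 2989/498) = 1/(59263/498) = 498/59263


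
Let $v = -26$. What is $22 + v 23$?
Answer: $-576$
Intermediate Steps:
$22 + v 23 = 22 - 598 = -576$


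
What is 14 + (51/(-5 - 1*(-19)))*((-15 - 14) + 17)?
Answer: -208/7 ≈ -29.714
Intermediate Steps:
14 + (51/(-5 - 1*(-19)))*((-15 - 14) + 17) = 14 + (51/(-5 + 19))*(-29 + 17) = 14 + (51/14)*(-12) = 14 - 306/7 = -208/7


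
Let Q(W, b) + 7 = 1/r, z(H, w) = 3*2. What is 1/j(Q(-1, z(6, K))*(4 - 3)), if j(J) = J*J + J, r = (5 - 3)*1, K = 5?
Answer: 4/143 ≈ 0.027972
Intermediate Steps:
r = 2 (r = 2*1 = 2)
z(H, w) = 6
Q(W, b) = -13/2 (Q(W, b) = -7 + 1/2 = -13/2)
j(J) = J + J**2 (j(J) = J**2 + J = J + J**2)
1/j(Q(-1, z(6, K))*(4 - 3)) = 1/((-13*(4 - 3)/2)*(1 - 13*(4 - 3)/2)) = 1/((-13/2*1)*(1 - 13/2*1)) = 1/(-13*(1 - 13/2)/2) = 1/(-13/2*(-11/2)) = 1/(143/4) = 4/143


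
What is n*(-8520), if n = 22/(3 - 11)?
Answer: 23430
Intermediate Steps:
n = -11/4 (n = 22/(-8) = 22*(-⅛) = -11/4 ≈ -2.7500)
n*(-8520) = -11/4*(-8520) = 23430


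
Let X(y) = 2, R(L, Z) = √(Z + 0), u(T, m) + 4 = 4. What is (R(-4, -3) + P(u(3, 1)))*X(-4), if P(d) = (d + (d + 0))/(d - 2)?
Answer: 2*I*√3 ≈ 3.4641*I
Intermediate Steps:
u(T, m) = 0 (u(T, m) = -4 + 4 = 0)
R(L, Z) = √Z
P(d) = 2*d/(-2 + d) (P(d) = (d + d)/(-2 + d) = (2*d)/(-2 + d) = 2*d/(-2 + d))
(R(-4, -3) + P(u(3, 1)))*X(-4) = (√(-3) + 2*0/(-2 + 0))*2 = (I*√3 + 2*0/(-2))*2 = (I*√3 + 2*0*(-½))*2 = (I*√3 + 0)*2 = (I*√3)*2 = 2*I*√3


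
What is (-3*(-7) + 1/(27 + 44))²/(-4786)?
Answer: -1113032/12063113 ≈ -0.092267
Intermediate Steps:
(-3*(-7) + 1/(27 + 44))²/(-4786) = (21 + 1/71)²*(-1/4786) = (1492/71)²*(-1/4786) = (2226064/5041)*(-1/4786) = -1113032/12063113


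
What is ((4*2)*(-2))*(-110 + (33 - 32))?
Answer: 1744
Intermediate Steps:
((4*2)*(-2))*(-110 + (33 - 32)) = (8*(-2))*(-110 + 1) = -16*(-109) = 1744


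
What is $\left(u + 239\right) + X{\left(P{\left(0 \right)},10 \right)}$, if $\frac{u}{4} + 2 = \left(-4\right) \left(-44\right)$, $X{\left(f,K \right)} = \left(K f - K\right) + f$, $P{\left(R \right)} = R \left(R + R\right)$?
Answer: $925$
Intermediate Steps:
$P{\left(R \right)} = 2 R^{2}$ ($P{\left(R \right)} = R 2 R = 2 R^{2}$)
$X{\left(f,K \right)} = f - K + K f$ ($X{\left(f,K \right)} = \left(- K + K f\right) + f = f - K + K f$)
$u = 696$ ($u = -8 + 4 \left(\left(-4\right) \left(-44\right)\right) = -8 + 4 \cdot 176 = -8 + 704 = 696$)
$\left(u + 239\right) + X{\left(P{\left(0 \right)},10 \right)} = \left(696 + 239\right) + \left(2 \cdot 0^{2} - 10 + 10 \cdot 2 \cdot 0^{2}\right) = 935 + \left(2 \cdot 0 - 10 + 10 \cdot 2 \cdot 0\right) = 935 + \left(0 - 10 + 10 \cdot 0\right) = 935 + \left(0 - 10 + 0\right) = 935 - 10 = 925$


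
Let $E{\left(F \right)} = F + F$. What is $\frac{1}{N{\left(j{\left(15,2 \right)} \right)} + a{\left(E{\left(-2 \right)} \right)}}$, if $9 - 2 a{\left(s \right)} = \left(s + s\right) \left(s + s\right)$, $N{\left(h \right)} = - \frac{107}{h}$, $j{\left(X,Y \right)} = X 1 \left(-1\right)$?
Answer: $- \frac{30}{611} \approx -0.0491$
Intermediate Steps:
$E{\left(F \right)} = 2 F$
$j{\left(X,Y \right)} = - X$ ($j{\left(X,Y \right)} = X \left(-1\right) = - X$)
$a{\left(s \right)} = \frac{9}{2} - 2 s^{2}$ ($a{\left(s \right)} = \frac{9}{2} - \frac{\left(s + s\right) \left(s + s\right)}{2} = \frac{9}{2} - \frac{2 s 2 s}{2} = \frac{9}{2} - \frac{4 s^{2}}{2} = \frac{9}{2} - 2 s^{2}$)
$\frac{1}{N{\left(j{\left(15,2 \right)} \right)} + a{\left(E{\left(-2 \right)} \right)}} = \frac{1}{- \frac{107}{\left(-1\right) 15} + \left(\frac{9}{2} - 2 \left(2 \left(-2\right)\right)^{2}\right)} = \frac{1}{- \frac{107}{-15} + \left(\frac{9}{2} - 2 \left(-4\right)^{2}\right)} = \frac{1}{\left(-107\right) \left(- \frac{1}{15}\right) + \left(\frac{9}{2} - 32\right)} = \frac{1}{\frac{107}{15} + \left(\frac{9}{2} - 32\right)} = \frac{1}{\frac{107}{15} - \frac{55}{2}} = \frac{1}{- \frac{611}{30}} = - \frac{30}{611}$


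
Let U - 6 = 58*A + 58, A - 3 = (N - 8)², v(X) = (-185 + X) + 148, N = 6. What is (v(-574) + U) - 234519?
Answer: -234660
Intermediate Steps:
v(X) = -37 + X
A = 7 (A = 3 + (6 - 8)² = 3 + (-2)² = 3 + 4 = 7)
U = 470 (U = 6 + (58*7 + 58) = 6 + (406 + 58) = 6 + 464 = 470)
(v(-574) + U) - 234519 = ((-37 - 574) + 470) - 234519 = (-611 + 470) - 234519 = -141 - 234519 = -234660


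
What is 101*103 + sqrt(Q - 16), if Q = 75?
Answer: 10403 + sqrt(59) ≈ 10411.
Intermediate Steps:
101*103 + sqrt(Q - 16) = 101*103 + sqrt(75 - 16) = 10403 + sqrt(59)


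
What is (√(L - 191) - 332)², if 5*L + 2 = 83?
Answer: (1660 - I*√4370)²/25 ≈ 1.1005e+5 - 8778.9*I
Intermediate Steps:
L = 81/5 (L = -⅖ + (⅕)*83 = -⅖ + 83/5 = 81/5 ≈ 16.200)
(√(L - 191) - 332)² = (√(81/5 - 191) - 332)² = (√(-874/5) - 332)² = (I*√4370/5 - 332)² = (-332 + I*√4370/5)²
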